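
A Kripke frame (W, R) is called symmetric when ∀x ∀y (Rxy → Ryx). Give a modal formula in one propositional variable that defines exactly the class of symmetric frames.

The condition is symmetry. The B schema r → □◇r defines it.
Suppose r→□◇r is valid. Take Rxy and set V(r)={x}. Then r at x, so □◇r at x, so ◇r at y, so some z with Ryz has r; z=x, i.e. Ryx.

r → □◇r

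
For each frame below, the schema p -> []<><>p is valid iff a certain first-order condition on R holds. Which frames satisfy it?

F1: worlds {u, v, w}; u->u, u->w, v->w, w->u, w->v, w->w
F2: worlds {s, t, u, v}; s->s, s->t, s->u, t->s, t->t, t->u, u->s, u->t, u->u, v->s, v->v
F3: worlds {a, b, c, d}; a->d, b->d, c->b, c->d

Frame correspondent (Sahlqvist): forall x forall z (xRz -> exists w (x = w & z R^2 w)) — i.e. a generalized confluence (Geach) condition.
F1: ✓.
F2: fails — vRs but no w with v=w and sR²w.
F3: fails — aRd but no w with a=w and dR²w.
Valid on: F1.

F1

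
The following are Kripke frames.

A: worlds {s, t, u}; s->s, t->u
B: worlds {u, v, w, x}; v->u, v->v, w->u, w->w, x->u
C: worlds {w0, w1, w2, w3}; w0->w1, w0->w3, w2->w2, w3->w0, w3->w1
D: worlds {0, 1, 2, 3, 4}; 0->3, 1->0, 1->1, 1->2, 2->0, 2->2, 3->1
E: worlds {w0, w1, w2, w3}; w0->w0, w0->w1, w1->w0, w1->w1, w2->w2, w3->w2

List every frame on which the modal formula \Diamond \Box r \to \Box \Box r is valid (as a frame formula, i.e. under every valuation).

A, E

This is the axiom for a generalized confluence (Geach) condition; its first-order frame correspondent is \forall x \forall y \forall z ((xRy \wedge x R^2 z) \to \exists w (yRw \wedge z = w)).
A: condition met.
B: fails — vRu, vR²u but no t with uRt and u=t.
C: fails — w0Rw1, w0R²w0 but no w with w1Rw and w0=w.
D: fails — 1R0, 1R²0 but no w with 0Rw and 0=w.
E: condition met.
Valid on: A, E.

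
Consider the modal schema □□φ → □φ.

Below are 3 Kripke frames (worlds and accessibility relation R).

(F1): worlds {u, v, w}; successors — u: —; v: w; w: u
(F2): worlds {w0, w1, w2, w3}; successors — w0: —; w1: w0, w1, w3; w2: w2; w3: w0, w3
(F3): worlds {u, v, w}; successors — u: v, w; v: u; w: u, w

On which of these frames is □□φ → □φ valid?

(F2)

The schema corresponds to density: ∀x ∀y (Rxy → ∃z (Rxz ∧ Rzy)).
(F1): fails — Rwu but no z with Rwz and Rzu.
(F2): satisfies the condition.
(F3): fails — Ruv but no z with Ruz and Rzv.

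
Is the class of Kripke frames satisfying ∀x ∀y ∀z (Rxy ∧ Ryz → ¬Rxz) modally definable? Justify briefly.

Any modally definable frame class is closed under surjective bounded morphisms.
The 3-cycle (worlds 0,1,2 with 0→1→2→0) is intransitive. Mapping every world to a single reflexive point • is a surjective bounded morphism; the reflexive point is not intransitive (R••∧R•• but R••).
So the class is not modally definable.

Not modally definable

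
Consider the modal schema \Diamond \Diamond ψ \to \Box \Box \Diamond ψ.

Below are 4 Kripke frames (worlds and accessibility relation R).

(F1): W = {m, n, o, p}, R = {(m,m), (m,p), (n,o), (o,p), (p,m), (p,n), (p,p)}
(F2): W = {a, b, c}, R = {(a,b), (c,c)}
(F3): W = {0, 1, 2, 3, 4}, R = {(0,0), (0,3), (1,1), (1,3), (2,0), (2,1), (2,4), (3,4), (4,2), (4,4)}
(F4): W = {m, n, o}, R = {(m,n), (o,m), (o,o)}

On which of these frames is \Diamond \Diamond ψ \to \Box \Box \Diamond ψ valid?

(F2)

Frame correspondent (Sahlqvist): \forall x \forall y \forall z ((x R^2 y \wedge x R^2 z) \to \exists w (y = w \wedge zRw)) — i.e. a generalized confluence (Geach) condition.
(F1): fails — mR²m, mR²n but no w with m=w and nRw.
(F2): satisfies the condition.
(F3): fails — 0R²0, 0R²3 but no w with 0=w and 3Rw.
(F4): fails — oR²m, oR²m but no w with m=w and mRw.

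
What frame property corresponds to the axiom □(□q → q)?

Shift-reflexivity

This is the T□ axiom.
Its frame correspondent is shift-reflexivity — ∀x ∀y (Rxy → Ryy).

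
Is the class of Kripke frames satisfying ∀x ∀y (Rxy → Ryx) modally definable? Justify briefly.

This is a Sahlqvist condition; the B axiom q → □◇q defines it.
Suppose q→□◇q is valid. Take Rxy and set V(q)={x}. Then q at x, so □◇q at x, so ◇q at y, so some z with Ryz has q; z=x, i.e. Ryx.

Yes — defined by q → □◇q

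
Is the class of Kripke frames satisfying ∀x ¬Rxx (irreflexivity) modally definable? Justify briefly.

If a class were modally definable it would be closed under surjective bounded morphisms (Goldblatt–Thomason).
The 2-cycle (worlds w0,w1 with w0→w1→w0) is irreflexive, and the map sending every world to a single reflexive point • is a surjective bounded morphism (forth: every edge maps to (•,•); back: every world has a successor). So any modal formula valid on the 2-cycle is also valid on the reflexive point, which is not irreflexive.
So no modal formula (or set of formulas) defines exactly the irreflexive frames.

No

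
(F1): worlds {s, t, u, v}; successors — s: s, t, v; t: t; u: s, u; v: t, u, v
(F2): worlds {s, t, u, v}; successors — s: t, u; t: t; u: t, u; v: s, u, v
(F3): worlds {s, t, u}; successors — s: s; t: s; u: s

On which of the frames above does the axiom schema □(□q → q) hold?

Frame correspondent (Sahlqvist): ∀x ∀y (Rxy → Ryy) — i.e. shift-reflexivity.
(F1): holds.
(F2): fails — Rvs but not Rss.
(F3): holds.

(F1), (F3)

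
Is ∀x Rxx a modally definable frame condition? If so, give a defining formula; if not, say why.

Yes: it is reflexivity, defined by the T schema □p → p.
Suppose □p→p is valid. At any x set V(p)={w : Rxw}. Then □p holds at x, so p holds at x, i.e. Rxx.

Yes, by □p → p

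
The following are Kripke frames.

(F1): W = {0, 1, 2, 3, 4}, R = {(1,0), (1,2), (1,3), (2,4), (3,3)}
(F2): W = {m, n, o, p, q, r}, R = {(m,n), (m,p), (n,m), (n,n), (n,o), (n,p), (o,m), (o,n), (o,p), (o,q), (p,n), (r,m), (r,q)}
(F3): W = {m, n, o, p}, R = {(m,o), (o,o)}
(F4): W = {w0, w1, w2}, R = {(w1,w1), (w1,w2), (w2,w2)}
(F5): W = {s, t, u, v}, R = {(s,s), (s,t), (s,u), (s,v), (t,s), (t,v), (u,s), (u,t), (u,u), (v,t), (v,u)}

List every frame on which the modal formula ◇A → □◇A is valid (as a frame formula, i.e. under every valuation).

This is the axiom for the Euclidean property; its first-order frame correspondent is ∀x ∀y ∀z (Rxy ∧ Rxz → Ryz).
(F1): fails — R10 and R10 but not R00.
(F2): fails — Rmp and Rmp but not Rpp.
(F3): holds.
(F4): fails — Rw1w2 and Rw1w1 but not Rw2w1.
(F5): fails — Rsv and Rsv but not Rvv.

(F3)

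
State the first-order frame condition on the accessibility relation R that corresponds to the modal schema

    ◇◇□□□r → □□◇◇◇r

∀x ∀y ∀z ((xR²y ∧ xR²z) → ∃w (yR³w ∧ zR³w))

This is a Sahlqvist (Geach-type) schema ◇^2□^3r → □^2◇^3r.
Minimal-valuation argument: fix x; take any y with xR^2y and any z with xR^2z. Set V(r) to the set of worlds R-reachable from y in exactly 3 steps. Then □^3r holds at y, so the antecedent holds at x; validity forces ◇^3r at z, giving a w with zR^3w and yR^3w.
First-order correspondent: ∀x ∀y ∀z ((xR²y ∧ xR²z) → ∃w (yR³w ∧ zR³w)).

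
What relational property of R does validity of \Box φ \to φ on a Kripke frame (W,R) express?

Reflexivity

Suppose □φ→φ is valid. At any x set V(φ)={w : Rxw}. Then □φ holds at x, so φ holds at x, i.e. Rxx.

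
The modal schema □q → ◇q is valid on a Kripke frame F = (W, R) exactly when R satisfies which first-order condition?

This schema is the D axiom.
Its frame correspondent is seriality — ∀x ∃y Rxy.

seriality: ∀x ∃y Rxy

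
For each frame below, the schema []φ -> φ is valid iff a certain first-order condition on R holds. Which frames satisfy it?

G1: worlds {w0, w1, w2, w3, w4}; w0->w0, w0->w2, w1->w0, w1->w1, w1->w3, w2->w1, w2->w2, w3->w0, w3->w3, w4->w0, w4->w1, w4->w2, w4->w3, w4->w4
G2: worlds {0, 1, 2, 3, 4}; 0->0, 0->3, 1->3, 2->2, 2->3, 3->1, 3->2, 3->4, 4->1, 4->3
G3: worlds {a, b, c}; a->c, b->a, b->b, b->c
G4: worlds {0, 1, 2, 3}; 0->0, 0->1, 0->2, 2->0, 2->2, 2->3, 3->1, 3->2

G1

This is the axiom for reflexivity; its first-order frame correspondent is forall x Rxx.
G1: ✓.
G2: fails — world 1 does not see itself.
G3: fails — world a does not see itself.
G4: fails — world 1 does not see itself.
Valid on: G1.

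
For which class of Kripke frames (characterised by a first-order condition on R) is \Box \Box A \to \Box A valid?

Suppose □□A→□A is valid. Take Rxy and set V(A)={w : xR²w}. Then □□A at x, so □A at x, so A at y, i.e. ∃z(Rxz∧Rzy).

density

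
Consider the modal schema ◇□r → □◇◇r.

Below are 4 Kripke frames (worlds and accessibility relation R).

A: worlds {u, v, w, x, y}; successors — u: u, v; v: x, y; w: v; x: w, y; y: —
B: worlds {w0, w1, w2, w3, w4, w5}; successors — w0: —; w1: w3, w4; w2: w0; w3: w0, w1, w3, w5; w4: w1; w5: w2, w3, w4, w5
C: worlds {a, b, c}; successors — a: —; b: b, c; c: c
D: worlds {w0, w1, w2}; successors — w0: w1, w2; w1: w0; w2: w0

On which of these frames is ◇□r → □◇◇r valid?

C

This is the axiom for a generalized confluence (Geach) condition; its first-order frame correspondent is ∀x ∀y ∀z ((xRy ∧ xRz) → ∃w (yRw ∧ zR²w)).
A: fails — uRu, uRv but no t with uRt and vR²t.
B: fails — w1Rw4, w1Rw4 but no w with w4Rw and w4R²w.
C: holds.
D: fails — w0Rw1, w0Rw1 but no w with w1Rw and w1R²w.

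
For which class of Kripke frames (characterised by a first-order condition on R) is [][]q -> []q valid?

density: forall x forall y (Rxy -> exists z (Rxz & Rzy))

This schema is the C4 axiom.
It corresponds to density: forall x forall y (Rxy -> exists z (Rxz & Rzy)).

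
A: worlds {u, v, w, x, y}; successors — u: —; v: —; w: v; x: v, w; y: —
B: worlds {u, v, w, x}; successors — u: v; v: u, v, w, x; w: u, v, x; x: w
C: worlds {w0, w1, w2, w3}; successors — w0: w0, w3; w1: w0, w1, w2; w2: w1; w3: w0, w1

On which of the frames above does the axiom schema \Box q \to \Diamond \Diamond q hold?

Frame correspondent (Sahlqvist): \forall x \exists w (xRw \wedge x R^2 w) — i.e. a generalized confluence (Geach) condition.
A: fails — at u but no t with uRt and uR²t.
B: fails — at x but no t with xRt and xR²t.
C: condition met.

C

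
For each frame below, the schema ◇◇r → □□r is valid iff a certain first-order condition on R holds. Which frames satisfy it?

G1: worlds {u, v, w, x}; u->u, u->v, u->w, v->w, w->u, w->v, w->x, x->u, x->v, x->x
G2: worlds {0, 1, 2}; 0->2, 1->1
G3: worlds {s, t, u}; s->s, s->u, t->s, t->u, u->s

Frame correspondent (Sahlqvist): ∀x ∀y ∀z ((xR²y ∧ xR²z) → ∃w (y = w ∧ z = w)) — i.e. a generalized confluence (Geach) condition.
G1: fails — uR²u, uR²v but u ≠ v.
G2: condition met.
G3: fails — sR²s, sR²u but s ≠ u.
Valid on: G2.

G2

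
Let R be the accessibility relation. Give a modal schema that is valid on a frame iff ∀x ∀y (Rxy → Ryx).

The condition is symmetry. The B schema s → □◇s defines it.
Suppose s→□◇s is valid. Take Rxy and set V(s)={x}. Then s at x, so □◇s at x, so ◇s at y, so some z with Ryz has s; z=x, i.e. Ryx.

s → □◇s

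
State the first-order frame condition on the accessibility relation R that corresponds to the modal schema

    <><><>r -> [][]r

This is a Sahlqvist (Geach-type) schema ◇^3□^0r → □^2◇^0r.
Minimal-valuation argument: fix x; take any y with xR^3y and any z with xR^2z. Set V(r) to the set of worlds R-reachable from y in exactly 0 steps. Then □^0r holds at y, so the antecedent holds at x; validity forces ◇^0r at z, giving a w with zR^0w and yR^0w.
First-order correspondent: forall x forall y forall z ((x R^3 y & x R^2 z) -> exists w (y = w & z = w)).

forall x forall y forall z ((x R^3 y & x R^2 z) -> exists w (y = w & z = w))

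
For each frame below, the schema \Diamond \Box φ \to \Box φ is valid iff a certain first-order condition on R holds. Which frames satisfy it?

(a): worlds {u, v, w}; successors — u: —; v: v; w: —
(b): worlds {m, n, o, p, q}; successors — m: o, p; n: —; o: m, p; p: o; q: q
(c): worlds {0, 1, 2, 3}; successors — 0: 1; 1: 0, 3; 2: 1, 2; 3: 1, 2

This is the axiom for the Euclidean property; its first-order frame correspondent is \forall x \forall y \forall z (Rxy \wedge Rxz \to Ryz).
(a): holds.
(b): fails — Rmo and Rmo but not Roo.
(c): fails — R01 and R01 but not R11.
Valid on: (a).

(a)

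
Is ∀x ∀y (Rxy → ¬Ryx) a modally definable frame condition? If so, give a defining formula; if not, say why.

No — not modally definable

Modal frame validity is preserved under surjective bounded morphisms.
The 5-cycle (worlds w0,w1,w2,w3,w4 with w0→w1→w2→w3→w4→w0) is asymmetric. Mapping every world to a single reflexive point • is a surjective bounded morphism, and the reflexive point is not asymmetric (R•• but asymmetry requires ¬R••).
So no modal formula (or set of formulas) defines exactly the asymmetric frames.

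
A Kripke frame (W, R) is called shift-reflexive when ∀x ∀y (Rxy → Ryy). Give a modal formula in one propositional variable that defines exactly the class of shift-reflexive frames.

□(□r → r)

A defining formula is □(□r → r) (the T□ axiom).
Suppose □(□r→r) is valid. Take Rxy and set V(r)={w : Ryw}. Then at y, □r holds; since □(□r→r) at x, □r→r at y, so r at y, i.e. Ryy.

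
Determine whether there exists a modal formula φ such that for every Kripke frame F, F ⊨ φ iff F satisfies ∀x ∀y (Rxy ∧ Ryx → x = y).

Modal frame validity is preserved under surjective bounded morphisms.
The 6-cycle (worlds w0,w1,w2,w3,w4,w5 with w0→w1→w2→w3→w4→w5→w0) is antisymmetric. Sending even-indexed worlds to a and odd-indexed worlds to b is a surjective bounded morphism onto the two-world frame with a↔b, which is not antisymmetric.
So the class is not modally definable.

Not definable by any modal formula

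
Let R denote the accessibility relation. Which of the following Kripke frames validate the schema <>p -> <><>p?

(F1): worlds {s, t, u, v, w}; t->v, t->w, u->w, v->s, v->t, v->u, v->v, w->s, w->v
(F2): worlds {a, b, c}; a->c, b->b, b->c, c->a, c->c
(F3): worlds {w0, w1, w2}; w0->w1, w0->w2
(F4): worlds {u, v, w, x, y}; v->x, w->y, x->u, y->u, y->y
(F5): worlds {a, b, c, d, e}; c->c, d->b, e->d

Frame correspondent (Sahlqvist): forall x forall y (xRy -> exists w (y = w & x R^2 w)) — i.e. a generalized confluence (Geach) condition.
(F1): fails — tRw but no w* with w=w* and tR²w*.
(F2): ✓.
(F3): fails — w0Rw1 but no w with w1=w and w0R²w.
(F4): fails — vRx but no t with x=t and vR²t.
(F5): fails — dRb but no w with b=w and dR²w.
Valid on: (F2).

(F2)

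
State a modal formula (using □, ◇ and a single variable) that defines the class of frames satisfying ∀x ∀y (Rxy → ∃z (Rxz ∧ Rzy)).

A defining formula is □□p → □p (the C4 axiom).
Suppose □□p→□p is valid. Take Rxy and set V(p)={w : xR²w}. Then □□p at x, so □p at x, so p at y, i.e. ∃z(Rxz∧Rzy).

□□p → □p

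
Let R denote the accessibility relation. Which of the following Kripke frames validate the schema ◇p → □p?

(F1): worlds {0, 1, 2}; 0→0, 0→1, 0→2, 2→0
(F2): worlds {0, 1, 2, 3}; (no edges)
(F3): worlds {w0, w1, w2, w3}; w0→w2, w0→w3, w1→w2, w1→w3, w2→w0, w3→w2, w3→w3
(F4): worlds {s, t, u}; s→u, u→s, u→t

The schema corresponds to partial functionality: ∀x ∀y ∀z (Rxy ∧ Rxz → y = z).
(F1): fails — 0 sees both 0 and 1.
(F2): ✓.
(F3): fails — w0 sees both w2 and w3.
(F4): fails — u sees both s and t.
Valid on: (F2).

(F2)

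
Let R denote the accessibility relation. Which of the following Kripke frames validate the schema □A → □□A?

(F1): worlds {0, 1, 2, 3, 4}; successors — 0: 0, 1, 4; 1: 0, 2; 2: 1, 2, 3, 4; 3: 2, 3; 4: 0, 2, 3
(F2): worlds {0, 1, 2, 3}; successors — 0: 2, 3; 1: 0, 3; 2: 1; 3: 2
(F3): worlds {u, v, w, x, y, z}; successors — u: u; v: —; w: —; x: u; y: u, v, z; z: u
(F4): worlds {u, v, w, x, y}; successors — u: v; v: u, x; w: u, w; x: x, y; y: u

(F3)

The schema corresponds to transitivity: ∀x ∀y ∀z (Rxy ∧ Ryz → Rxz).
(F1): fails — R10 and R01 but not R11.
(F2): fails — R10 and R02 but not R12.
(F3): ✓.
(F4): fails — Ruv and Rvu but not Ruu.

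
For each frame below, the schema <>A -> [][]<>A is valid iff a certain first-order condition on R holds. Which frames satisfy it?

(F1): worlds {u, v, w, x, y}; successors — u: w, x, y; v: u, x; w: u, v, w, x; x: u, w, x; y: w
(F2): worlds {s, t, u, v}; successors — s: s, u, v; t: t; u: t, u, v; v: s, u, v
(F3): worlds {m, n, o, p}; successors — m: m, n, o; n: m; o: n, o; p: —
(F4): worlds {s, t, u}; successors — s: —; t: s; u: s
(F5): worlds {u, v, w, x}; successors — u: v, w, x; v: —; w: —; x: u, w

(F4)

The schema corresponds to a generalized confluence (Geach) condition: forall x forall y forall z ((xRy & x R^2 z) -> exists w (y = w & zRw)).
(F1): fails — uRw, uR²v but no t with w=t and vRt.
(F2): fails — sRs, sR²t but no w with s=w and tRw.
(F3): fails — mRm, mR²o but no w with m=w and oRw.
(F4): ✓.
(F5): fails — uRv, uR²w but no t with v=t and wRt.
Valid on: (F4).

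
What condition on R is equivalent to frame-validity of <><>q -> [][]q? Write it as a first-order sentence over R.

forall x forall y forall z ((x R^2 y & x R^2 z) -> exists w (y = w & z = w))

This is a Sahlqvist (Geach-type) schema ◇^2□^0q → □^2◇^0q.
Minimal-valuation argument: fix x; take any y with xR^2y and any z with xR^2z. Set V(q) to the set of worlds R-reachable from y in exactly 0 steps. Then □^0q holds at y, so the antecedent holds at x; validity forces ◇^0q at z, giving a w with zR^0w and yR^0w.
First-order correspondent: forall x forall y forall z ((x R^2 y & x R^2 z) -> exists w (y = w & z = w)).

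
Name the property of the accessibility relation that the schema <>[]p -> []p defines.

Equivalently (dual form): ◇p → □◇p.
Suppose ◇p→□◇p is valid. Take Rxy, Rxz and set V(p)={y}. Then ◇p at x, so □◇p at x, so ◇p at z, so some w with Rzw has p; w=y, i.e. Rzy. By symmetry of the argument, Ryz.
Conversely, any frame satisfying forall x forall y forall z (Rxy & Rxz -> Ryz) validates the schema.
So the correspondent is the Euclidean property.

the Euclidean property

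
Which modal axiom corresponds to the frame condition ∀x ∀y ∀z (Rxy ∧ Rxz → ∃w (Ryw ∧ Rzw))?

◇□q → □◇q

A defining formula is ◇□q → □◇q (the .2 axiom).
Suppose ◇□q→□◇q is valid. Take Rxy, Rxz and set V(q)={w : Ryw}. Then □q at y so ◇□q at x, so □◇q at x, so ◇q at z, giving w with Rzw and Ryw.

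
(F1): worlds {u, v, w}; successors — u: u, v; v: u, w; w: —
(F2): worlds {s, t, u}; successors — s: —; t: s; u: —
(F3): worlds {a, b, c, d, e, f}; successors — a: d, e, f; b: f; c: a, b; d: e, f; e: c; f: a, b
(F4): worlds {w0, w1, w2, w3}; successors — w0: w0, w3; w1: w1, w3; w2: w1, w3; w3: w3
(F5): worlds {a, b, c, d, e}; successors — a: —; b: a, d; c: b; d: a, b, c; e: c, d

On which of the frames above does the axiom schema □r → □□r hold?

This is the axiom for transitivity; its first-order frame correspondent is ∀x ∀y ∀z (Rxy ∧ Ryz → Rxz).
(F1): fails — Ruv and Rvw but not Ruw.
(F2): satisfies the condition.
(F3): fails — Rbf and Rfb but not Rbb.
(F4): satisfies the condition.
(F5): fails — Rec and Rcb but not Reb.
Valid on: (F2), (F4).

(F2), (F4)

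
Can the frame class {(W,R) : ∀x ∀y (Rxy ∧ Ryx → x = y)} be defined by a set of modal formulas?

Not modally definable

Any modally definable frame class is closed under surjective bounded morphisms.
The 4-cycle (worlds w0,w1,w2,w3 with w0→w1→w2→w3→w0) is antisymmetric. Sending even-indexed worlds to s and odd-indexed worlds to t is a surjective bounded morphism onto the two-world frame with s↔t, which is not antisymmetric.
So the class is not modally definable.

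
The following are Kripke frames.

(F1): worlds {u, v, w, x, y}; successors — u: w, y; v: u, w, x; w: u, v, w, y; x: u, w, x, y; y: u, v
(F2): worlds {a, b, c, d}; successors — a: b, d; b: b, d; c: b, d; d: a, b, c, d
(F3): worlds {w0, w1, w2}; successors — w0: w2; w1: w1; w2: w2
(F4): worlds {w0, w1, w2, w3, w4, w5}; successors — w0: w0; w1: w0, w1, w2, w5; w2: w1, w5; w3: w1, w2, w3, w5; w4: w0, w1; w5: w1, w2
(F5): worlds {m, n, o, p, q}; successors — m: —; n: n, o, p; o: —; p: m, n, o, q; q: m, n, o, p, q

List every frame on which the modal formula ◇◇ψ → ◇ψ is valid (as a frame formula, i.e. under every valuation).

Frame correspondent (Sahlqvist): ∀x ∀y ∀z (Rxy ∧ Ryz → Rxz) — i.e. transitivity.
(F1): fails — Rxw and Rwv but not Rxv.
(F2): fails — Rcd and Rdc but not Rcc.
(F3): condition met.
(F4): fails — Rw3w1 and Rw1w0 but not Rw3w0.
(F5): fails — Rpn and Rnp but not Rpp.
Valid on: (F3).

(F3)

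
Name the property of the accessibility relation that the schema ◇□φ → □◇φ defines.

Convergence

Suppose ◇□φ→□◇φ is valid. Take Rxy, Rxz and set V(φ)={w : Ryw}. Then □φ at y so ◇□φ at x, so □◇φ at x, so ◇φ at z, giving w with Rzw and Ryw.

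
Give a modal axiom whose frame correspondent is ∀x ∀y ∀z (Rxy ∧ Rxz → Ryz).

◇s → □◇s

A defining formula is ◇s → □◇s (the 5 axiom).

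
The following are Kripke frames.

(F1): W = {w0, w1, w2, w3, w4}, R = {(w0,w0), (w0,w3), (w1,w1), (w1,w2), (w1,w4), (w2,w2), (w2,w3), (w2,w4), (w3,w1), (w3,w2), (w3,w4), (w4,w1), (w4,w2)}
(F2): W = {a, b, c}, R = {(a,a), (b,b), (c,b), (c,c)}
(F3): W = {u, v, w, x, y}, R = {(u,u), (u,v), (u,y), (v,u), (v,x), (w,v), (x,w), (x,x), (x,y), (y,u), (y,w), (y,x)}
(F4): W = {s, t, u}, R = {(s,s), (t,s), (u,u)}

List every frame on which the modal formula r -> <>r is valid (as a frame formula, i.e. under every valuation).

This is the axiom for reflexivity; its first-order frame correspondent is forall x Rxx.
(F1): fails — world w3 does not see itself.
(F2): holds.
(F3): fails — world v does not see itself.
(F4): fails — world t does not see itself.
Valid on: (F2).

(F2)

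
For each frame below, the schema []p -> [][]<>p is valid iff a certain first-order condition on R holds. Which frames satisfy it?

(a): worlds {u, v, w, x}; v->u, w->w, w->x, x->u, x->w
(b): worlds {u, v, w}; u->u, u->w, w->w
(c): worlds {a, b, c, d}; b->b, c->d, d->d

(b), (c)

The schema corresponds to a generalized confluence (Geach) condition: forall x forall z (x R^2 z -> exists w (xRw & zRw)).
(a): fails — wR²u but no t with wRt and uRt.
(b): holds.
(c): holds.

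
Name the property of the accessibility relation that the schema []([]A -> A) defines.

shift-reflexivity

Suppose □(□A→A) is valid. Take Rxy and set V(A)={w : Ryw}. Then at y, □A holds; since □(□A→A) at x, □A→A at y, so A at y, i.e. Ryy.
The converse is a direct semantic check.
So the correspondent is shift-reflexivity.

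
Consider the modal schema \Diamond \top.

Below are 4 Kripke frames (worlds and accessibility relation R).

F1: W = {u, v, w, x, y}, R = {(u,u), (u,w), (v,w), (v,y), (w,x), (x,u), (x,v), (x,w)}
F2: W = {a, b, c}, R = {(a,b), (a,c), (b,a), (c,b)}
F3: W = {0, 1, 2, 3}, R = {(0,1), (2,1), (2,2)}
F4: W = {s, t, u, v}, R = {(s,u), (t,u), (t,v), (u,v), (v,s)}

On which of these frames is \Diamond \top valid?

F2, F4

This is the axiom for seriality; its first-order frame correspondent is \forall x \exists y Rxy.
F1: fails — world y has no successor.
F2: ✓.
F3: fails — world 1 has no successor.
F4: ✓.
Valid on: F2, F4.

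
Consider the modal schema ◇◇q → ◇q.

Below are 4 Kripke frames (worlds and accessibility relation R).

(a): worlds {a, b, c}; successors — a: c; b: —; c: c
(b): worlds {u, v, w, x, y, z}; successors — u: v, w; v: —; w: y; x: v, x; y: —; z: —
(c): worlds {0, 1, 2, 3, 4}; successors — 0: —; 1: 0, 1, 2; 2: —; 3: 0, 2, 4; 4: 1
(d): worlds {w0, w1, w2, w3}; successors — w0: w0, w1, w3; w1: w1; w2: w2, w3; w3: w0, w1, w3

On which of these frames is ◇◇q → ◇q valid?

This is the axiom for transitivity; its first-order frame correspondent is ∀x ∀y ∀z (Rxy ∧ Ryz → Rxz).
(a): holds.
(b): fails — Ruw and Rwy but not Ruy.
(c): fails — R34 and R41 but not R31.
(d): fails — Rw2w3 and Rw3w1 but not Rw2w1.

(a)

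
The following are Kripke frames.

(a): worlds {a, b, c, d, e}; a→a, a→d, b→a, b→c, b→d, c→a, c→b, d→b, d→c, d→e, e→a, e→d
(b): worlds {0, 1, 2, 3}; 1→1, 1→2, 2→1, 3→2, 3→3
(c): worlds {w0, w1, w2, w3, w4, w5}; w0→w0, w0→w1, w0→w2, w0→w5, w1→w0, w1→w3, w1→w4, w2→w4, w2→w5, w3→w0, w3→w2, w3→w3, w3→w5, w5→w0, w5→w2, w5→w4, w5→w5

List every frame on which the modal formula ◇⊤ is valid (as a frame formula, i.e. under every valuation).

The schema corresponds to seriality: ∀x ∃y Rxy.
(a): ✓.
(b): fails — world 0 has no successor.
(c): fails — world w4 has no successor.
Valid on: (a).

(a)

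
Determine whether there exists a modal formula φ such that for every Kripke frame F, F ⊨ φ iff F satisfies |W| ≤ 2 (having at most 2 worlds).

Modal frame validity is preserved under disjoint unions.
Any modal formula valid on each of 3 disjoint one-world frames is valid on their disjoint union (validity is preserved under disjoint unions). Each one-world frame has |W|=1≤2, but the union has |W|=3.
Hence having at most 2 worlds is not modally definable.

Not modally definable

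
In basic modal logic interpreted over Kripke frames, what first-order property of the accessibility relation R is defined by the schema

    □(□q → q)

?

Shift-reflexivity

Suppose □(□q→q) is valid. Take Rxy and set V(q)={w : Ryw}. Then at y, □q holds; since □(□q→q) at x, □q→q at y, so q at y, i.e. Ryy.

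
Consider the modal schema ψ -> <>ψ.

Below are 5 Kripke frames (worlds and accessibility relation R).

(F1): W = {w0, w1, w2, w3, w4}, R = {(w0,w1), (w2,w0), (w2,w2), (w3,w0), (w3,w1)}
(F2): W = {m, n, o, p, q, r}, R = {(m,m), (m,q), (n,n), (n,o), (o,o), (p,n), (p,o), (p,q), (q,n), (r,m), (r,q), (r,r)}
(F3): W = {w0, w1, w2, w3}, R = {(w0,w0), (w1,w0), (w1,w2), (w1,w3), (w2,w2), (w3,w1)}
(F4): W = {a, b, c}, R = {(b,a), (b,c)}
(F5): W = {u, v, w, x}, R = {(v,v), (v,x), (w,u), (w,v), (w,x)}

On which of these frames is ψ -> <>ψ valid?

Frame correspondent (Sahlqvist): forall x exists w (x = w & xRw) — i.e. a generalized confluence (Geach) condition.
(F1): fails — at w0 but no w with w0=w and w0Rw.
(F2): fails — at p but no w with p=w and pRw.
(F3): fails — at w1 but no w with w1=w and w1Rw.
(F4): fails — at a but no w with a=w and aRw.
(F5): fails — at u but no t with u=t and uRt.
Valid on no frame.

none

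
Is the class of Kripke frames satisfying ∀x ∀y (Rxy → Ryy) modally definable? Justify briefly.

Yes — defined by □(□p → p)

Yes: it is shift-reflexivity, defined by the T□ schema □(□p → p).
Suppose □(□p→p) is valid. Take Rxy and set V(p)={w : Ryw}. Then at y, □p holds; since □(□p→p) at x, □p→p at y, so p at y, i.e. Ryy.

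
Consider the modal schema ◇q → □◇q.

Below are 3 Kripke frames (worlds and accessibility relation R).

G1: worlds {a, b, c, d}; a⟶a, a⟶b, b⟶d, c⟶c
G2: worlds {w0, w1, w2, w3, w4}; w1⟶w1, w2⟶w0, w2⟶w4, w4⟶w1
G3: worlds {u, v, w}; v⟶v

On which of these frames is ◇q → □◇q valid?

G3

The schema corresponds to the Euclidean property: ∀x ∀y ∀z (Rxy ∧ Rxz → Ryz).
G1: fails — Rab and Raa but not Rba.
G2: fails — Rw2w4 and Rw2w4 but not Rw4w4.
G3: condition met.
Valid on: G3.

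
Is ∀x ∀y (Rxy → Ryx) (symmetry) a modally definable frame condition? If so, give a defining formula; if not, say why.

Yes, by r → □◇r

Yes: it is symmetry, defined by the B schema r → □◇r.
Suppose r→□◇r is valid. Take Rxy and set V(r)={x}. Then r at x, so □◇r at x, so ◇r at y, so some z with Ryz has r; z=x, i.e. Ryx.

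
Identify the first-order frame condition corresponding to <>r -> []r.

Partial functionality

Suppose ◇r→□r is valid. Take Rxy, Rxz and set V(r)={y}. Then ◇r at x, so □r at x, so r at z, i.e. z=y.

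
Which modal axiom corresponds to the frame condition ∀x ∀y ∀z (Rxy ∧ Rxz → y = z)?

◇p → □p

The condition is partial functionality. The CD schema ◇p → □p defines it.
Suppose ◇p→□p is valid. Take Rxy, Rxz and set V(p)={y}. Then ◇p at x, so □p at x, so p at z, i.e. z=y.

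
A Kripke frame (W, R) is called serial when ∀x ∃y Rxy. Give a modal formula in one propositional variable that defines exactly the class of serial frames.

□p → ◇p

The condition is seriality. The D schema □p → ◇p defines it.
Suppose □p→◇p is valid. At any x set V(p)=W. Then □p at x, so ◇p at x, so x has a successor.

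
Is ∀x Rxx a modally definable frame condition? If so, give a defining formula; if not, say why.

Yes, by □r → r

Yes: it is reflexivity, defined by the T schema □r → r.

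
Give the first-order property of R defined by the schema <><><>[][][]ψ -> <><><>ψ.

This is a Sahlqvist (Geach-type) schema ◇^3□^3ψ → □^0◇^3ψ.
Minimal-valuation argument: fix x; take any y with xR^3y and any z with xR^0z. Set V(ψ) to the set of worlds R-reachable from y in exactly 3 steps. Then □^3ψ holds at y, so the antecedent holds at x; validity forces ◇^3ψ at z, giving a w with zR^3w and yR^3w.
First-order correspondent: forall x forall y (x R^3 y -> exists w (y R^3 w & x R^3 w)).

forall x forall y (x R^3 y -> exists w (y R^3 w & x R^3 w))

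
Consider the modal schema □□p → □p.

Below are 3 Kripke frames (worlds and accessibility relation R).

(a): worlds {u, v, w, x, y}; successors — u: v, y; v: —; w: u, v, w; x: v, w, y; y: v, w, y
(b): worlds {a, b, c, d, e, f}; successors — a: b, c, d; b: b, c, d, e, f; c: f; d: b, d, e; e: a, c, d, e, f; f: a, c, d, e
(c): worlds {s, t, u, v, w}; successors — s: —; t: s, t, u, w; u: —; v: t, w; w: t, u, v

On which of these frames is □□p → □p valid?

(a)

This is the axiom for density; its first-order frame correspondent is ∀x ∀y (Rxy → ∃z (Rxz ∧ Rzy)).
(a): condition met.
(b): fails — Rcf but no z with Rcz and Rzf.
(c): fails — Rwv but no z with Rwz and Rzv.
Valid on: (a).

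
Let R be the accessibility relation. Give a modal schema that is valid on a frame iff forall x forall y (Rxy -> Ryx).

This is symmetry; the standard corresponding axiom is B: s → □◇s.
Suppose s→□◇s is valid. Take Rxy and set V(s)={x}. Then s at x, so □◇s at x, so ◇s at y, so some z with Ryz has s; z=x, i.e. Ryx.

s → □◇s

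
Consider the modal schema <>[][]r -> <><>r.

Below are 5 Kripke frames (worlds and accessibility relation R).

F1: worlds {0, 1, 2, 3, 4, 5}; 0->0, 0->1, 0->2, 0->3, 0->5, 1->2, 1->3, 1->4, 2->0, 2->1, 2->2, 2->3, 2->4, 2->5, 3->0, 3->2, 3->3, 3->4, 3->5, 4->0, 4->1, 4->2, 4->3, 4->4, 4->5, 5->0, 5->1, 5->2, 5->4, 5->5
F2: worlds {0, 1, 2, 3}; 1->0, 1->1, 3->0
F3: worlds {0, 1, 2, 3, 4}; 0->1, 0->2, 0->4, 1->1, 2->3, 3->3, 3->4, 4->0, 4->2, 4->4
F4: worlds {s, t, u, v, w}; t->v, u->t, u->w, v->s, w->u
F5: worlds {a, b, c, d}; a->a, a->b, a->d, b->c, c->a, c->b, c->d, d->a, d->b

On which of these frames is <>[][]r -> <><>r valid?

F1, F3, F5

This is the axiom for a generalized confluence (Geach) condition; its first-order frame correspondent is forall x forall y (xRy -> exists w (y R^2 w & x R^2 w)).
F1: holds.
F2: fails — 1R0 but no w with 0R²w and 1R²w.
F3: holds.
F4: fails — tRv but no w* with vR²w* and tR²w*.
F5: holds.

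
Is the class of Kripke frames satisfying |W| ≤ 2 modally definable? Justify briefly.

No

Modal frame validity is preserved under disjoint unions.
Any modal formula valid on each of 3 disjoint one-world frames is valid on their disjoint union (validity is preserved under disjoint unions). Each one-world frame has |W|=1≤2, but the union has |W|=3.
Hence having at most 2 worlds is not modally definable.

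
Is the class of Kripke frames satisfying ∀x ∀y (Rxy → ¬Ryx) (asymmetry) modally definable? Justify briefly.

No — not modally definable

If a class were modally definable it would be closed under surjective bounded morphisms (Goldblatt–Thomason).
The 4-cycle (worlds w0,w1,w2,w3 with w0→w1→w2→w3→w0) is asymmetric. Mapping every world to a single reflexive point • is a surjective bounded morphism, and the reflexive point is not asymmetric (R•• but asymmetry requires ¬R••).
So no modal formula (or set of formulas) defines exactly the asymmetric frames.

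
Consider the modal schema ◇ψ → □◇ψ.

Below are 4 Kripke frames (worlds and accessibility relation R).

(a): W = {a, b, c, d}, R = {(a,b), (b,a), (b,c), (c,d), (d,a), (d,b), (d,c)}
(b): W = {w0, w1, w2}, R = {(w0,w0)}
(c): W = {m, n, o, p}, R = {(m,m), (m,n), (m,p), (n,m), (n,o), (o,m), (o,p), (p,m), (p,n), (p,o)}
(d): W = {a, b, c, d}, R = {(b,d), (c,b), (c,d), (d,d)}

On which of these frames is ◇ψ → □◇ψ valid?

(b)

The schema corresponds to the Euclidean property: ∀x ∀y ∀z (Rxy ∧ Rxz → Ryz).
(a): fails — Rab and Rab but not Rbb.
(b): ✓.
(c): fails — Rmn and Rmn but not Rnn.
(d): fails — Rcb and Rcb but not Rbb.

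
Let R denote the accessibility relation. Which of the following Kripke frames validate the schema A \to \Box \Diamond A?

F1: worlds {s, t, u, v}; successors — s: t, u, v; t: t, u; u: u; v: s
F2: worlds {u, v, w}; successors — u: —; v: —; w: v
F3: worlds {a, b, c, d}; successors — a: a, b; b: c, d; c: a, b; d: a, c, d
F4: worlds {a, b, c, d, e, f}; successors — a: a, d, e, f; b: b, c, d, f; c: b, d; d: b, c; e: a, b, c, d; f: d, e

Frame correspondent (Sahlqvist): \forall x \forall y (Rxy \to Ryx) — i.e. symmetry.
F1: fails — Rtu but not Rut.
F2: fails — Rwv but not Rvw.
F3: fails — Rdc but not Rcd.
F4: fails — Reb but not Rbe.
Valid on no frame.

none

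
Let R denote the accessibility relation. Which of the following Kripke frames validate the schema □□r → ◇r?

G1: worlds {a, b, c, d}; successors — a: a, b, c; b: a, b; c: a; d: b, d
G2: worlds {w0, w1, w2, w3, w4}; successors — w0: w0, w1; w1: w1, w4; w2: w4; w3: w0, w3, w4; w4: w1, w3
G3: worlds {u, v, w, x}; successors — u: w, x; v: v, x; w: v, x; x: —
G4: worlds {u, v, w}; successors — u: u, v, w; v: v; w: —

This is the axiom for a generalized confluence (Geach) condition; its first-order frame correspondent is ∀x ∃w (xR²w ∧ xRw).
G1: holds.
G2: fails — at w2 but no w with w2R²w and w2Rw.
G3: fails — at x but no t with xR²t and xRt.
G4: fails — at w but no t with wR²t and wRt.
Valid on: G1.

G1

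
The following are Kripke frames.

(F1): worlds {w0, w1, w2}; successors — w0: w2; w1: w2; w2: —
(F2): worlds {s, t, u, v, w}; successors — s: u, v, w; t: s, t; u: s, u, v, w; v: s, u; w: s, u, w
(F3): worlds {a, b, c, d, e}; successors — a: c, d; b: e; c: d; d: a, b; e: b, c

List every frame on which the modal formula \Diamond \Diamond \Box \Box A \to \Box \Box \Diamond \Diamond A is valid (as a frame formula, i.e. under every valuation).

Frame correspondent (Sahlqvist): \forall x \forall y \forall z ((x R^2 y \wedge x R^2 z) \to \exists w (y R^2 w \wedge z R^2 w)) — i.e. a generalized confluence (Geach) condition.
(F1): condition met.
(F2): condition met.
(F3): fails — dR²c, dR²d but no w with cR²w and dR²w.

(F1), (F2)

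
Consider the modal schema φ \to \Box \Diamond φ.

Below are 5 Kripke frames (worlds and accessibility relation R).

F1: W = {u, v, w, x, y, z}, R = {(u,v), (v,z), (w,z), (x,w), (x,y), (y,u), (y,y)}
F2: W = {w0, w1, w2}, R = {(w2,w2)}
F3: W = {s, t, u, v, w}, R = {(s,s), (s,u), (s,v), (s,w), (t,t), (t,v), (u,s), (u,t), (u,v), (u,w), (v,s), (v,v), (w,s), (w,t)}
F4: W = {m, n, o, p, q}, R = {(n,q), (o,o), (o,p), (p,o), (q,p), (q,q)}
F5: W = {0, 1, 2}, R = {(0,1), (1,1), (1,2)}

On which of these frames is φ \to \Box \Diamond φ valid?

F2

The schema corresponds to symmetry: \forall x \forall y (Rxy \to Ryx).
F1: fails — Ruv but not Rvu.
F2: condition met.
F3: fails — Ruv but not Rvu.
F4: fails — Rqp but not Rpq.
F5: fails — R12 but not R21.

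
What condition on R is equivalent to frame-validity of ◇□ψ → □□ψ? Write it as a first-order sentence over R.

∀x ∀y ∀z ((xRy ∧ xR²z) → ∃w (yRw ∧ z = w))

This is a Sahlqvist (Geach-type) schema ◇^1□^1ψ → □^2◇^0ψ.
Minimal-valuation argument: fix x; take any y with xR^1y and any z with xR^2z. Set V(ψ) to the set of worlds R-reachable from y in exactly 1 step. Then □^1ψ holds at y, so the antecedent holds at x; validity forces ◇^0ψ at z, giving a w with zR^0w and yR^1w.
First-order correspondent: ∀x ∀y ∀z ((xRy ∧ xR²z) → ∃w (yRw ∧ z = w)).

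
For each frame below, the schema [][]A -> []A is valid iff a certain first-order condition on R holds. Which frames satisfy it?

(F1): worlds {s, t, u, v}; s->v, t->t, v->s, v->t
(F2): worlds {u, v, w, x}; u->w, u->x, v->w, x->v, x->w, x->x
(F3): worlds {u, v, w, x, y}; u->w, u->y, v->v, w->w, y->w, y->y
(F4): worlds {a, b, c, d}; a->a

The schema corresponds to density: forall x forall y (Rxy -> exists z (Rxz & Rzy)).
(F1): fails — Rsv but no z with Rsz and Rzv.
(F2): fails — Rvw but no z with Rvz and Rzw.
(F3): holds.
(F4): holds.
Valid on: (F3), (F4).

(F3), (F4)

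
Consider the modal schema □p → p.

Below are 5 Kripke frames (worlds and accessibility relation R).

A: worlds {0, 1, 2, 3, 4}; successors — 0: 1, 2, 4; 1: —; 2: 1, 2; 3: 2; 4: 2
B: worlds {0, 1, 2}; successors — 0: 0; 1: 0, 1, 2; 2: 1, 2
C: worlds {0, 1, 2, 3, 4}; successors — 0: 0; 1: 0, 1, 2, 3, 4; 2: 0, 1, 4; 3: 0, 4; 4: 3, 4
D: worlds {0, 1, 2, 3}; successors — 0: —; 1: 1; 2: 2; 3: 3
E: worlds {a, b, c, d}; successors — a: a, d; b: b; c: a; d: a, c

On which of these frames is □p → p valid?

B

This is the axiom for reflexivity; its first-order frame correspondent is ∀x Rxx.
A: fails — world 0 does not see itself.
B: satisfies the condition.
C: fails — world 2 does not see itself.
D: fails — world 0 does not see itself.
E: fails — world c does not see itself.
Valid on: B.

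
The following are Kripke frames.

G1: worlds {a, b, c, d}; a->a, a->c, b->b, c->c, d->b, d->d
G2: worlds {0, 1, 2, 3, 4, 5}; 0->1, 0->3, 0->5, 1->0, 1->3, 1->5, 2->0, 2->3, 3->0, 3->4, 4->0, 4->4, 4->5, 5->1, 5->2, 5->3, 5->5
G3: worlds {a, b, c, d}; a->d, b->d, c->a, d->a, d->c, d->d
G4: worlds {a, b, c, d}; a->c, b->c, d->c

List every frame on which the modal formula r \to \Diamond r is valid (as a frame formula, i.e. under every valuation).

G1

Frame correspondent (Sahlqvist): \forall x Rxx — i.e. reflexivity.
G1: satisfies the condition.
G2: fails — world 0 does not see itself.
G3: fails — world a does not see itself.
G4: fails — world a does not see itself.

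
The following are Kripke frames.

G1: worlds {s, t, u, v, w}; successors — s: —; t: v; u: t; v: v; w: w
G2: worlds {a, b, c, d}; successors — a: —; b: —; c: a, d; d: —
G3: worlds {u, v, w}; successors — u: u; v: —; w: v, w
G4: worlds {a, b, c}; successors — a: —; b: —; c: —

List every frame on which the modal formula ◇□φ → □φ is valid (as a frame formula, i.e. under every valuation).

This is the axiom for the Euclidean property; its first-order frame correspondent is ∀x ∀y ∀z (Rxy ∧ Rxz → Ryz).
G1: fails — Rut and Rut but not Rtt.
G2: fails — Rca and Rca but not Raa.
G3: fails — Rwv and Rww but not Rvw.
G4: ✓.

G4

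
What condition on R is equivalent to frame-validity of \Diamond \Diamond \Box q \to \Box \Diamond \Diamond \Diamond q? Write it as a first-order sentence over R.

This is a Sahlqvist (Geach-type) schema ◇^2□^1q → □^1◇^3q.
First-order correspondent: \forall x \forall y \forall z ((x R^2 y \wedge xRz) \to \exists w (yRw \wedge z R^3 w)).

\forall x \forall y \forall z ((x R^2 y \wedge xRz) \to \exists w (yRw \wedge z R^3 w))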